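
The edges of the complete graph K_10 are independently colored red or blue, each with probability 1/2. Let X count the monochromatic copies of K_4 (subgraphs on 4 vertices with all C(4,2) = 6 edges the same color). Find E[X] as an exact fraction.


Let X = Σ_S X_S over the C(10, 4) = 210 subsets S of size 4, where X_S = 1 if the K_4 on S is monochromatic.
For a fixed S, the K_4 on S has C(4, 2) = 6 edges. P[all 6 edges red] = (1/2)^6, and likewise for blue, so P[monochromatic] = 2·(1/2)^6 = 2^{1 − 6} = 1/32.
By linearity of expectation: E[X] = C(10, 4) · 2^{1 − 6} = 210 · 1/32 = 105/16.
Numerically: E[X] ≈ 6.562.

E[X] = C(10,4)·2^(1−C(4,2)) = 105/16 ≈ 6.562.


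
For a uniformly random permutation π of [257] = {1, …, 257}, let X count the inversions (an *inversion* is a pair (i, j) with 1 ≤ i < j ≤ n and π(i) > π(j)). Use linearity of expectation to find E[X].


Write X = Σ X_I over the C(257, 2) = 32896 pairs i < j, with X_I the indicator of one inversion.
There are 32896 indicators.
For each fixed pair i < j, the values π(i) and π(j) are two distinct elements of {1, …, 257} in uniformly random order; by symmetry P[π(i) > π(j)] = 1/2.
By linearity: E[X] = 32896 · (1/2) = C(257, 2) · (1/2) = 32896/2 = 16448 ≈ 16448.00000.

E[X] = 16448 = 16448.00000.


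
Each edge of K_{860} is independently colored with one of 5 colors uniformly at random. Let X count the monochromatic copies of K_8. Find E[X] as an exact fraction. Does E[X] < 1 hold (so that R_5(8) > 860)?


E[X] = C(860, 8) · 5^{1 − 28} = 7182671140665308145 · 5^{−27} = 7182671140665308145/7450580596923828125.
As a reduced fraction: E[X] = 1436534228133061629/1490116119384765625 ≈ 0.964042.
Is E[X] < 1? YES.
Since E[X] < 1, there exists a 5-coloring of K_{860} with no monochromatic K_8; hence R_5(8) > 860.

E[X] = 1436534228133061629/1490116119384765625 ≈ 0.964042; E[X] < 1, so R_5(8) > 860.


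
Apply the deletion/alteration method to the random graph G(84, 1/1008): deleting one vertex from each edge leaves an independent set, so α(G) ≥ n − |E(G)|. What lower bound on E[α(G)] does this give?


E[|E(G)|] = C(84, 2)·p = 3486 · (1/1008) = 83/24.
E[α(G)] ≥ n − E[|E(G)|] = 84 − 83/24 = 1933/24.
Numerically: ≈ 80.54167.
(This is only a lower bound; the true E[α(G)] may be larger.)

E[α(G)] ≥ 1933/24 ≈ 80.54167.


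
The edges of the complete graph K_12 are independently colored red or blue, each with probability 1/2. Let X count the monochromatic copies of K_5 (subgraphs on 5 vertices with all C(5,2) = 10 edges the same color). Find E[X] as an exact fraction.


Let X = Σ_S X_S over the C(12, 5) = 792 subsets S of size 5, where X_S = 1 if the K_5 on S is monochromatic.
For a fixed S, the K_5 on S has C(5, 2) = 10 edges. P[all 10 edges red] = (1/2)^10, and likewise for blue, so P[monochromatic] = 2·(1/2)^10 = 2^{1 − 10} = 1/512.
By linearity: E[X] = C(12, 5) · 2^{1 − 10} = 792 · 1/512 = 99/64.
Numerically: E[X] ≈ 1.546875.

E[X] = C(12,5)·2^(1−C(5,2)) = 99/64 ≈ 1.546875.


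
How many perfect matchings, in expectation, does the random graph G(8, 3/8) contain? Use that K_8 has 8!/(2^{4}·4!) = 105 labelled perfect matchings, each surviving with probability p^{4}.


K_8 has 8!/(2^{4}·4!) = 105 labelled perfect matchings.
For each such perfect matching H, let X_H = 1 if all 4 edges of H are present in G. Then P[X_H = 1] = p^{4} = (3/8)^{4} = 81/4096.
By linearity: E[X] = Σ_H E[X_H] = 105 · p^{4} = 105 · 81/4096 = 8505/4096.
Numerically: E[X] ≈ 2.07642.

E[X] = 105 · (3/8)^{4} = 8505/4096 ≈ 2.07642.


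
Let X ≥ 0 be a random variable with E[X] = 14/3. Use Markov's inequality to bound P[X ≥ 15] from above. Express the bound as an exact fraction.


μ = E[X] = 14/3, a = 15.
Markov: P[X ≥ 15] ≤ μ/a = (14/3)/15 = 14/45.
Numerically: ≈ 0.311.
(Since a = 15 > μ = 4.667, the bound 14/45 is < 1 and informative.)

P[X ≥ 15] ≤ 14/45 ≈ 0.311.


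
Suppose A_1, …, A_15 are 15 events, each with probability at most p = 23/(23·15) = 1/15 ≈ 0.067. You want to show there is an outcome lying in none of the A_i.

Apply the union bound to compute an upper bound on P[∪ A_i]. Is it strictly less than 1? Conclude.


Union bound: P[∪_{i=1}^{15} A_i] ≤ Σ_i P[A_i] ≤ 15·p = 15·(1/15) = 1.
Numerically: 1 ≈ 1.000.
Is 1 < 1? NO.
Since the bound 1 is ≥ 1, the union bound is uninformative here; it does NOT by itself certify existence.

15·p = 1 ≈ 1.000; existence NOT certified by the union bound.


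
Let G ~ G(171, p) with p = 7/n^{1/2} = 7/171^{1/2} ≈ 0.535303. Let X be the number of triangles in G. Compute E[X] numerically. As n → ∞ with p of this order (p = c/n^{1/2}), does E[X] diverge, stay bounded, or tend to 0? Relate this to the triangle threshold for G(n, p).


Number of potential triangles: C(171, 3) = 818805.
Each occurs with probability p³ ≈ (0.535303)³ ≈ 1.53391027e-01.
By linearity: E[X] = C(171, 3)·p³ ≈ 818805 · 1.53391027e-01 ≈ 125597.339650.
Since α = 1/2 < 1, p = c/n^{1/2} ≫ 1/n is above the triangle threshold p ~ 1/n. Asymptotically E[X] ~ (c³/6)·n^{3(1−α)} = (7³/6)·n^{1.5} → ∞; triangles are abundant w.h.p.

E[X] ≈ 125597.339650; in regime p = Θ(1/n^{1/2}) E[X] diverges (above the triangle threshold p ~ 1/n).


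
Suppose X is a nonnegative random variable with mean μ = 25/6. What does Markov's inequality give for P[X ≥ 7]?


μ = E[X] = 25/6, a = 7.
Markov: P[X ≥ 7] ≤ μ/a = (25/6)/7 = 25/42.
Numerically: ≈ 0.595238.
(Since a = 7 > μ = 4.166667, the bound 25/42 is < 1 and informative.)

P[X ≥ 7] ≤ 25/42 ≈ 0.595238.


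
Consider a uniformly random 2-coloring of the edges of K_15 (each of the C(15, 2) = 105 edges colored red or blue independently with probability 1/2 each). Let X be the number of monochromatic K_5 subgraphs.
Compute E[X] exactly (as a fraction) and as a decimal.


Let X = Σ_S X_S over the C(15, 5) = 3003 subsets S of size 5, where X_S = 1 if the K_5 on S is monochromatic.
For a fixed S, the K_5 on S has C(5, 2) = 10 edges. P[all 10 edges red] = (1/2)^10, and likewise for blue, so P[monochromatic] = 2·(1/2)^10 = 2^{1 − 10} = 1/512.
By linearity: E[X] = C(15, 5) · 2^{1 − 10} = 3003 · 1/512 = 3003/512.
Numerically: E[X] ≈ 5.86523.

E[X] = C(15,5)·2^(1−C(5,2)) = 3003/512 ≈ 5.86523.


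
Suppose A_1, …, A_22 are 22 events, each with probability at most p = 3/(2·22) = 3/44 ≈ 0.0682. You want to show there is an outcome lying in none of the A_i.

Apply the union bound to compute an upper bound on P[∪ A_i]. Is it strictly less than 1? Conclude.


Union bound: P[∪_{i=1}^{22} A_i] ≤ Σ_i P[A_i] ≤ 22·p = 22·(3/44) = 3/2.
Numerically: 3/2 ≈ 1.5000.
Is 3/2 < 1? NO.
Since the bound 3/2 is ≥ 1, the union bound is uninformative here; it does NOT by itself certify existence.

22·p = 3/2 ≈ 1.5000; existence NOT certified by the union bound.


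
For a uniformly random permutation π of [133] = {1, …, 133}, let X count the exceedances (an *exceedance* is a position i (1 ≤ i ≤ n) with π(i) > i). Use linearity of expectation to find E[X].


Write X = Σ_{i=1}^{133} X_i, where X_i = 1_{π(i) > i}.
For each fixed i, π(i) is uniform over {1, …, 133} (marginal of a uniform permutation), so P[π(i) > i] = (n − i)/n. Summing: Σ_{i=1}^{133} (n − i)/n = (0 + 1 + … + 132)/133 = 133(133 − 1)/(2·133) = (133 − 1)/2.
Hence E[X] = Σ_{i=1}^{133} (133 − i)/133 = 66 ≈ 66.0000.

E[X] = 66 = 66.0000.


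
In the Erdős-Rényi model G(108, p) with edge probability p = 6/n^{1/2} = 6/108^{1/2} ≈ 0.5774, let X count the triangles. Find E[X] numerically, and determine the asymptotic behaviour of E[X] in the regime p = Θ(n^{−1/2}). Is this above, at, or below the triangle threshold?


Number of potential triangles: C(108, 3) = 204156.
Each occurs with probability p³ ≈ (0.5774)³ ≈ 1.924501e-01.
By linearity: E[X] = C(108, 3)·p³ ≈ 204156 · 1.924501e-01 ≈ 39289.8405.
Since α = 1/2 < 1, p = c/n^{1/2} ≫ 1/n is above the triangle threshold p ~ 1/n. Asymptotically E[X] ~ (c³/6)·n^{3(1−α)} = (6³/6)·n^{1.5} → ∞; triangles are abundant w.h.p.

E[X] ≈ 39289.8405; in regime p = Θ(1/n^{1/2}) E[X] diverges (above the triangle threshold p ~ 1/n).


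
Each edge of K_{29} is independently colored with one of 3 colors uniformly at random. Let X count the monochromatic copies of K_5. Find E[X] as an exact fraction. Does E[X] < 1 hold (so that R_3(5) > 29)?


E[X] = C(29, 5) · 3^{1 − 10} = 118755 · 3^{−9} = 118755/19683.
As a reduced fraction: E[X] = 13195/2187 ≈ 6.0334.
Is E[X] < 1? NO.
Since E[X] ≥ 1, the first-moment bound is inconclusive at n = 29; it does NOT by itself certify R_3(5) > 29.

E[X] = 13195/2187 ≈ 6.0334; E[X] ≥ 1; first-moment method inconclusive here.


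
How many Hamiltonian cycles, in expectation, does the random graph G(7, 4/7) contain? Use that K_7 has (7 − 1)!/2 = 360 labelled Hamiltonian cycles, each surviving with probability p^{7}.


K_7 has (7 − 1)!/2 = 360 labelled Hamiltonian cycles.
For each such Hamiltonian cycle H, let X_H = 1 if all 7 edges of H are present in G. Then P[X_H = 1] = p^{7} = (4/7)^{7} = 16384/823543.
Summing the indicators: E[X] = Σ_H E[X_H] = 360 · p^{7} = 360 · 16384/823543 = 5898240/823543.
Numerically: E[X] ≈ 7.16.

E[X] = 360 · (4/7)^{7} = 5898240/823543 ≈ 7.16.


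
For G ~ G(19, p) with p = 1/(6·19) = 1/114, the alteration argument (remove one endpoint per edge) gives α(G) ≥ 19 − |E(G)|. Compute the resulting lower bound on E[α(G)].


E[|E(G)|] = C(19, 2)·p = 171 · (1/114) = 3/2.
E[α(G)] ≥ n − E[|E(G)|] = 19 − 3/2 = 35/2.
Numerically: ≈ 17.5000.
(This is only a lower bound; the true E[α(G)] may be larger.)

E[α(G)] ≥ 35/2 ≈ 17.5000.


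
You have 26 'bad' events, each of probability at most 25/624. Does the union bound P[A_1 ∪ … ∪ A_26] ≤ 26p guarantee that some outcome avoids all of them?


Union bound: P[∪_{i=1}^{26} A_i] ≤ Σ_i P[A_i] ≤ 26·p = 26·(25/624) = 25/24.
Numerically: 25/24 ≈ 1.042.
Is 25/24 < 1? NO.
Since the bound 25/24 is ≥ 1, the union bound is uninformative here; it does NOT by itself certify existence.

26·p = 25/24 ≈ 1.042; existence NOT certified by the union bound.


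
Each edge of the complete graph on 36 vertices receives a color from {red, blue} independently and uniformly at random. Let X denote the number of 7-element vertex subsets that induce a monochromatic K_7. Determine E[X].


Let X = Σ_S X_S over the C(36, 7) = 8347680 subsets S of size 7, where X_S = 1 if the K_7 on S is monochromatic.
For a fixed S, the K_7 on S has C(7, 2) = 21 edges. P[all 21 edges red] = (1/2)^21, and likewise for blue, so P[monochromatic] = 2·(1/2)^21 = 2^{1 − 21} = 1/1048576.
By linearity: E[X] = C(36, 7) · 2^{1 − 21} = 8347680 · 1/1048576 = 260865/32768.
Numerically: E[X] ≈ 7.9610.

E[X] = C(36,7)·2^(1−C(7,2)) = 260865/32768 ≈ 7.9610.


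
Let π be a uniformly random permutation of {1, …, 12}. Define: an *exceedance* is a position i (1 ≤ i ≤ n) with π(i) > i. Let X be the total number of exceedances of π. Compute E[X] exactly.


Write X = Σ_{i=1}^{12} X_i, where X_i = 1_{π(i) > i}.
For each fixed i, π(i) is uniform over {1, …, 12} (marginal of a uniform permutation), so P[π(i) > i] = (n − i)/n. Summing: Σ_{i=1}^{12} (n − i)/n = (0 + 1 + … + 11)/12 = 12(12 − 1)/(2·12) = (12 − 1)/2.
Hence E[X] = Σ_{i=1}^{12} (12 − i)/12 = 11/2 ≈ 5.500.

E[X] = 11/2 = 5.500.


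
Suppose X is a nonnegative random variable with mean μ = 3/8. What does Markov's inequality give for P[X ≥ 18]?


μ = E[X] = 3/8, a = 18.
Markov: P[X ≥ 18] ≤ μ/a = (3/8)/18 = 1/48.
Numerically: ≈ 0.0208.
(Since a = 18 > μ = 0.3750, the bound 1/48 is < 1 and informative.)

P[X ≥ 18] ≤ 1/48 ≈ 0.0208.


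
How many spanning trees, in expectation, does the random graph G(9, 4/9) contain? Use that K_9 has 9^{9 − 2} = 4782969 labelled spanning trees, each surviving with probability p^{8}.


K_9 has 9^{9 − 2} = 4782969 labelled spanning trees.
For each such spanning tree H, let X_H = 1 if all 8 edges of H are present in G. Then P[X_H = 1] = p^{8} = (4/9)^{8} = 65536/43046721.
By linearity: E[X] = Σ_H E[X_H] = 4782969 · p^{8} = 4782969 · 65536/43046721 = 65536/9.
Numerically: E[X] ≈ 7.28e+03.

E[X] = 4782969 · (4/9)^{8} = 65536/9 ≈ 7.28e+03.


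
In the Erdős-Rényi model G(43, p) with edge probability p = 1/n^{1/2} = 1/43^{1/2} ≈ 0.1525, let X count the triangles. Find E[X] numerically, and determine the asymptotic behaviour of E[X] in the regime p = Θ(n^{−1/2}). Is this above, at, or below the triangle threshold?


Number of potential triangles: C(43, 3) = 12341.
Each occurs with probability p³ ≈ (0.1525)³ ≈ 3.5464784e-03.
By linearity: E[X] = C(43, 3)·p³ ≈ 12341 · 3.5464784e-03 ≈ 43.76709.
Since α = 1/2 < 1, p = c/n^{1/2} ≫ 1/n is above the triangle threshold p ~ 1/n. Asymptotically E[X] ~ (c³/6)·n^{3(1−α)} = (1³/6)·n^{1.5} → ∞; triangles are abundant w.h.p.

E[X] ≈ 43.76709; in regime p = Θ(1/n^{1/2}) E[X] diverges (above the triangle threshold p ~ 1/n).


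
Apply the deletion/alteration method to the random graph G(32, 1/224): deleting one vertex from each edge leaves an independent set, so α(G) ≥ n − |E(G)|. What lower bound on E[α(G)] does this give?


E[|E(G)|] = C(32, 2)·p = 496 · (1/224) = 31/14.
E[α(G)] ≥ n − E[|E(G)|] = 32 − 31/14 = 417/14.
Numerically: ≈ 29.7857.
(This is only a lower bound; the true E[α(G)] may be larger.)

E[α(G)] ≥ 417/14 ≈ 29.7857.


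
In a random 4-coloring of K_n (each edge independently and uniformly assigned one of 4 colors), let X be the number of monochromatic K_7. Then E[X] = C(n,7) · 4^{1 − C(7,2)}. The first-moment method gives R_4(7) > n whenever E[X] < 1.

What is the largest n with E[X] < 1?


We need C(n, 7) · 4^{1 − 21} < 1, i.e. C(n, 7) < 4^{21 − 1} = 1099511627776.
Check values of n near the boundary:
  n = 177: C(177, 7) = 957664425960; 957664425960 < 1099511627776? YES
  n = 178: C(178, 7) = 996867063280; 996867063280 < 1099511627776? YES
  n = 179: C(179, 7) = 1037437234460; 1037437234460 < 1099511627776? YES
  n = 180: C(180, 7) = 1079414463600; 1079414463600 < 1099511627776? YES
  n = 181: C(181, 7) = 1122839183400; 1122839183400 < 1099511627776? NO
  n = 182: C(182, 7) = 1167752750736; 1167752750736 < 1099511627776? NO
The largest n with C(n, 7) < 1099511627776 is n = 180 (where E[X] = 67463403975/68719476736 ≈ 0.981722). Hence R_4(7) > 180, i.e. R_4(7) ≥ 181.

Largest n = 180; hence R_4(7) > 180.


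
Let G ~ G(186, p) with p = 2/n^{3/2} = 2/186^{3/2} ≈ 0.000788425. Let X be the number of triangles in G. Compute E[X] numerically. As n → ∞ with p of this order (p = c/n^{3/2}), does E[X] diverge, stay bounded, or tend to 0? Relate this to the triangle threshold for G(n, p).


Number of potential triangles: C(186, 3) = 1055240.
Each occurs with probability p³ ≈ (0.000788425)³ ≈ 4.90096655e-10.
By linearity: E[X] = C(186, 3)·p³ ≈ 1055240 · 4.90096655e-10 ≈ 0.000517.
Since α = 3/2 > 1, p = c/n^{3/2} = o(1/n) is below the triangle threshold p ~ 1/n. Asymptotically E[X] ~ (c³/6)·n^{3(1−α)} = (2³/6)·n^{-1.5} → 0, so by Markov's inequality G has no triangles w.h.p.

E[X] ≈ 0.000517; in regime p = Θ(1/n^{3/2}) E[X] tends to 0 (below the triangle threshold p ~ 1/n).


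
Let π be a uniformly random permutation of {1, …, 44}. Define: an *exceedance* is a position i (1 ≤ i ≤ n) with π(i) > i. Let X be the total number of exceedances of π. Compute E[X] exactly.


Write X = Σ_{i=1}^{44} X_i, where X_i = 1_{π(i) > i}.
For each fixed i, π(i) is uniform over {1, …, 44} (marginal of a uniform permutation), so P[π(i) > i] = (n − i)/n. Summing: Σ_{i=1}^{44} (n − i)/n = (0 + 1 + … + 43)/44 = 44(44 − 1)/(2·44) = (44 − 1)/2.
Hence E[X] = Σ_{i=1}^{44} (44 − i)/44 = 43/2 ≈ 21.500000.

E[X] = 43/2 = 21.500000.


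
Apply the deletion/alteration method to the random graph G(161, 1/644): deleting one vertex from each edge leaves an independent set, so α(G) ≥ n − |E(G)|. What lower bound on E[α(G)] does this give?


E[|E(G)|] = C(161, 2)·p = 12880 · (1/644) = 20.
E[α(G)] ≥ n − E[|E(G)|] = 161 − 20 = 141.
Numerically: ≈ 141.000000.
(This is only a lower bound; the true E[α(G)] may be larger.)

E[α(G)] ≥ 141 ≈ 141.000000.


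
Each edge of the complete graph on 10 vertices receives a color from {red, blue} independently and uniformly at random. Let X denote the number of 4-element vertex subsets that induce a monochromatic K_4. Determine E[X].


Let X = Σ_S X_S over the C(10, 4) = 210 subsets S of size 4, where X_S = 1 if the K_4 on S is monochromatic.
For a fixed S, the K_4 on S has C(4, 2) = 6 edges. P[all 6 edges red] = (1/2)^6, and likewise for blue, so P[monochromatic] = 2·(1/2)^6 = 2^{1 − 6} = 1/32.
By linearity of expectation: E[X] = C(10, 4) · 2^{1 − 6} = 210 · 1/32 = 105/16.
Numerically: E[X] ≈ 6.562.

E[X] = C(10,4)·2^(1−C(4,2)) = 105/16 ≈ 6.562.


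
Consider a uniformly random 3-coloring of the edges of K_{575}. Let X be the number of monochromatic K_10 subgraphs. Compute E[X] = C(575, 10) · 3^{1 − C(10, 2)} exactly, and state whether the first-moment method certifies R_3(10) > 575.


E[X] = C(575, 10) · 3^{1 − 45} = 1006325345561406175305 · 3^{−44} = 1006325345561406175305/984770902183611232881.
As a reduced fraction: E[X] = 111813927284600686145/109418989131512359209 ≈ 1.0218878.
Is E[X] < 1? NO.
Since E[X] ≥ 1, the first-moment bound is inconclusive at n = 575; it does NOT by itself certify R_3(10) > 575.

E[X] = 111813927284600686145/109418989131512359209 ≈ 1.0218878; E[X] ≥ 1; first-moment method inconclusive here.


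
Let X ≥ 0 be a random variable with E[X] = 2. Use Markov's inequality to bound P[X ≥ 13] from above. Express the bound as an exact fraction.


μ = E[X] = 2, a = 13.
Markov: P[X ≥ 13] ≤ μ/a = (2)/13 = 2/13.
Numerically: ≈ 0.15385.
(Since a = 13 > μ = 2.00000, the bound 2/13 is < 1 and informative.)

P[X ≥ 13] ≤ 2/13 ≈ 0.15385.


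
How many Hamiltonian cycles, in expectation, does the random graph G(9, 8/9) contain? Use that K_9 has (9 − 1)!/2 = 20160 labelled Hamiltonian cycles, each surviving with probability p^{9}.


K_9 has (9 − 1)!/2 = 20160 labelled Hamiltonian cycles.
For each such Hamiltonian cycle H, let X_H = 1 if all 9 edges of H are present in G. Then P[X_H = 1] = p^{9} = (8/9)^{9} = 134217728/387420489.
By linearity of expectation: E[X] = Σ_H E[X_H] = 20160 · p^{9} = 20160 · 134217728/387420489 = 300647710720/43046721.
Numerically: E[X] ≈ 6984.22.

E[X] = 20160 · (8/9)^{9} = 300647710720/43046721 ≈ 6984.22.


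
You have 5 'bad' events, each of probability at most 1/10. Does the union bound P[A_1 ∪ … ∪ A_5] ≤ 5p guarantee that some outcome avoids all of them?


Union bound: P[∪_{i=1}^{5} A_i] ≤ Σ_i P[A_i] ≤ 5·p = 5·(1/10) = 1/2.
Numerically: 1/2 ≈ 0.50000.
Is 1/2 < 1? YES.
Since P[∪ A_i] ≤ 1/2 < 1, the complement has P[∩ A_i^c] ≥ 1 − 1/2 = 1/2 > 0, so some outcome avoids every A_i.

5·p = 1/2 ≈ 0.50000; existence CERTIFIED by the union bound.


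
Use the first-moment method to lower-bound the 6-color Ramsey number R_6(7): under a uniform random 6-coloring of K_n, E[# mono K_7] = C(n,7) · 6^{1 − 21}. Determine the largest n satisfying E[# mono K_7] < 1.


We need C(n, 7) · 6^{1 − 21} < 1, i.e. C(n, 7) < 6^{21 − 1} = 3656158440062976.
Check values of n near the boundary:
  n = 563: C(563, 7) = 3426622515769596; 3426622515769596 < 3656158440062976? YES
  n = 564: C(564, 7) = 3469685994423792; 3469685994423792 < 3656158440062976? YES
  n = 565: C(565, 7) = 3513212521235560; 3513212521235560 < 3656158440062976? YES
  n = 566: C(566, 7) = 3557206237959440; 3557206237959440 < 3656158440062976? YES
  n = 567: C(567, 7) = 3601671315933933; 3601671315933933 < 3656158440062976? YES
  n = 568: C(568, 7) = 3646611956239704; 3646611956239704 < 3656158440062976? YES
  n = 569: C(569, 7) = 3692032389858348; 3692032389858348 < 3656158440062976? NO
  n = 570: C(570, 7) = 3737936877831720; 3737936877831720 < 3656158440062976? NO
The largest n with C(n, 7) < 3656158440062976 is n = 568 (where E[X] = 16882462760369/16926659444736 ≈ 0.9973889). Hence R_6(7) > 568, i.e. R_6(7) ≥ 569.

Largest n = 568; hence R_6(7) > 568.


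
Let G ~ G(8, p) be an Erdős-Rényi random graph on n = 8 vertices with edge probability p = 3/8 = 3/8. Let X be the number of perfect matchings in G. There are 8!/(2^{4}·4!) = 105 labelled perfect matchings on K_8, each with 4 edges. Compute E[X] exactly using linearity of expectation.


K_8 has 8!/(2^{4}·4!) = 105 labelled perfect matchings.
For each such perfect matching H, let X_H = 1 if all 4 edges of H are present in G. Then P[X_H = 1] = p^{4} = (3/8)^{4} = 81/4096.
By linearity: E[X] = Σ_H E[X_H] = 105 · p^{4} = 105 · 81/4096 = 8505/4096.
Numerically: E[X] ≈ 2.08.

E[X] = 105 · (3/8)^{4} = 8505/4096 ≈ 2.08.


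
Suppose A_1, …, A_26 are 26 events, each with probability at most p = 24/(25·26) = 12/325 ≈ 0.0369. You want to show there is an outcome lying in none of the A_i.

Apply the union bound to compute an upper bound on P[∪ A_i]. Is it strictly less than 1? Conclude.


Union bound: P[∪_{i=1}^{26} A_i] ≤ Σ_i P[A_i] ≤ 26·p = 26·(12/325) = 24/25.
Numerically: 24/25 ≈ 0.9600.
Is 24/25 < 1? YES.
Since P[∪ A_i] ≤ 24/25 < 1, the complement has P[∩ A_i^c] ≥ 1 − 24/25 = 1/25 > 0, so some outcome avoids every A_i.

26·p = 24/25 ≈ 0.9600; existence CERTIFIED by the union bound.


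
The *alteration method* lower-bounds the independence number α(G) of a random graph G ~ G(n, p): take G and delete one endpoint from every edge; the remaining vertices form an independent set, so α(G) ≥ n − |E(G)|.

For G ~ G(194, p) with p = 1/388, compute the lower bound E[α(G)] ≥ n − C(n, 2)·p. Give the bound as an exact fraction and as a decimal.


E[|E(G)|] = C(194, 2)·p = 18721 · (1/388) = 193/4.
E[α(G)] ≥ n − E[|E(G)|] = 194 − 193/4 = 583/4.
Numerically: ≈ 145.750000.
(This is only a lower bound; the true E[α(G)] may be larger.)

E[α(G)] ≥ 583/4 ≈ 145.750000.


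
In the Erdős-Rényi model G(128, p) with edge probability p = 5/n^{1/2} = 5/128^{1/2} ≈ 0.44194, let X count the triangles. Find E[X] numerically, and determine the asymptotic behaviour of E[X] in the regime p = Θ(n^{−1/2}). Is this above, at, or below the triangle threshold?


Number of potential triangles: C(128, 3) = 341376.
Each occurs with probability p³ ≈ (0.44194)³ ≈ 8.6316746e-02.
By linearity: E[X] = C(128, 3)·p³ ≈ 341376 · 8.6316746e-02 ≈ 29466.46540.
Since α = 1/2 < 1, p = c/n^{1/2} ≫ 1/n is above the triangle threshold p ~ 1/n. Asymptotically E[X] ~ (c³/6)·n^{3(1−α)} = (5³/6)·n^{1.5} → ∞; triangles are abundant w.h.p.

E[X] ≈ 29466.46540; in regime p = Θ(1/n^{1/2}) E[X] diverges (above the triangle threshold p ~ 1/n).


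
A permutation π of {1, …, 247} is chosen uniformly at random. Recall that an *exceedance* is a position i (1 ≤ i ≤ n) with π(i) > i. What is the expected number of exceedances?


Write X = Σ_{i=1}^{247} X_i, where X_i = 1_{π(i) > i}.
For each fixed i, π(i) is uniform over {1, …, 247} (marginal of a uniform permutation), so P[π(i) > i] = (n − i)/n. Summing: Σ_{i=1}^{247} (n − i)/n = (0 + 1 + … + 246)/247 = 247(247 − 1)/(2·247) = (247 − 1)/2.
Hence E[X] = Σ_{i=1}^{247} (247 − i)/247 = 123 ≈ 123.00000.

E[X] = 123 = 123.00000.


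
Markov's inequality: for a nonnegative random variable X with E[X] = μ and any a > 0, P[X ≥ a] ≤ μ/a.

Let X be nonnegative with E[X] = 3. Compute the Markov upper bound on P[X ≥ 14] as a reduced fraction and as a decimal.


μ = E[X] = 3, a = 14.
Markov: P[X ≥ 14] ≤ μ/a = (3)/14 = 3/14.
Numerically: ≈ 0.21429.
(Since a = 14 > μ = 3.00000, the bound 3/14 is < 1 and informative.)

P[X ≥ 14] ≤ 3/14 ≈ 0.21429.


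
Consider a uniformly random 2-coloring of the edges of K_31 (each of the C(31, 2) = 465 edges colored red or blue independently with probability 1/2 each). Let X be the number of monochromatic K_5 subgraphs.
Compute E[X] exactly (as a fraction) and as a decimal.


Let X = Σ_S X_S over the C(31, 5) = 169911 subsets S of size 5, where X_S = 1 if the K_5 on S is monochromatic.
For a fixed S, the K_5 on S has C(5, 2) = 10 edges. P[all 10 edges red] = (1/2)^10, and likewise for blue, so P[monochromatic] = 2·(1/2)^10 = 2^{1 − 10} = 1/512.
By linearity of expectation: E[X] = C(31, 5) · 2^{1 − 10} = 169911 · 1/512 = 169911/512.
Numerically: E[X] ≈ 331.85742.

E[X] = C(31,5)·2^(1−C(5,2)) = 169911/512 ≈ 331.85742.


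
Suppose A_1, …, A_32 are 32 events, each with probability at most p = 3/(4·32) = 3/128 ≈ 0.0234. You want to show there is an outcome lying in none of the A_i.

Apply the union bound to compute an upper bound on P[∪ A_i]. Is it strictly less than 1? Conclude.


Union bound: P[∪_{i=1}^{32} A_i] ≤ Σ_i P[A_i] ≤ 32·p = 32·(3/128) = 3/4.
Numerically: 3/4 ≈ 0.7500.
Is 3/4 < 1? YES.
Since P[∪ A_i] ≤ 3/4 < 1, the complement has P[∩ A_i^c] ≥ 1 − 3/4 = 1/4 > 0, so some outcome avoids every A_i.

32·p = 3/4 ≈ 0.7500; existence CERTIFIED by the union bound.


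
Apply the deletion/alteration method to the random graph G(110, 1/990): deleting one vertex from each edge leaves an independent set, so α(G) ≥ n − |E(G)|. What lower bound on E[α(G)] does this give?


E[|E(G)|] = C(110, 2)·p = 5995 · (1/990) = 109/18.
E[α(G)] ≥ n − E[|E(G)|] = 110 − 109/18 = 1871/18.
Numerically: ≈ 103.944.
(This is only a lower bound; the true E[α(G)] may be larger.)

E[α(G)] ≥ 1871/18 ≈ 103.944.


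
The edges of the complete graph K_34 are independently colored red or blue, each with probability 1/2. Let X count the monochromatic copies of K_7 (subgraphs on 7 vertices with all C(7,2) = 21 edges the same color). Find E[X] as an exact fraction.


Let X = Σ_S X_S over the C(34, 7) = 5379616 subsets S of size 7, where X_S = 1 if the K_7 on S is monochromatic.
For a fixed S, the K_7 on S has C(7, 2) = 21 edges. P[all 21 edges red] = (1/2)^21, and likewise for blue, so P[monochromatic] = 2·(1/2)^21 = 2^{1 − 21} = 1/1048576.
Summing: E[X] = C(34, 7) · 2^{1 − 21} = 5379616 · 1/1048576 = 168113/32768.
Numerically: E[X] ≈ 5.1304.

E[X] = C(34,7)·2^(1−C(7,2)) = 168113/32768 ≈ 5.1304.


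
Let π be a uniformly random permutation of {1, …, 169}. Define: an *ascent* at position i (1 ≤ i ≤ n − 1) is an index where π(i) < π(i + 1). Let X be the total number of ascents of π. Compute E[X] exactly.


Write X = Σ X_I over i = 1, …, 168, with X_I the indicator of one ascent.
There are 168 indicators.
For each fixed i, the pair (π(i), π(i+1)) is a uniformly random ordered pair of distinct values from {1, …, 169}; by symmetry P[π(i) < π(i+1)] = 1/2.
By linearity: E[X] = 168 · (1/2) = (169 − 1) · (1/2) = 84 ≈ 84.000000.

E[X] = 84 = 84.000000.


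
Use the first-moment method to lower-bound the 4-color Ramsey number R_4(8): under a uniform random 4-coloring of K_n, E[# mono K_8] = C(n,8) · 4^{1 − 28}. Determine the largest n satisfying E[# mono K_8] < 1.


We need C(n, 8) · 4^{1 − 28} < 1, i.e. C(n, 8) < 4^{28 − 1} = 18014398509481984.
Check values of n near the boundary:
  n = 405: C(405, 8) = 16745853821188050; 16745853821188050 < 18014398509481984? YES
  n = 406: C(406, 8) = 17082453897995850; 17082453897995850 < 18014398509481984? YES
  n = 407: C(407, 8) = 17424959239309050; 17424959239309050 < 18014398509481984? YES
  n = 408: C(408, 8) = 17773458424095231; 17773458424095231 < 18014398509481984? YES
  n = 409: C(409, 8) = 18128041135797879; 18128041135797879 < 18014398509481984? NO
  n = 410: C(410, 8) = 18488798173326195; 18488798173326195 < 18014398509481984? NO
The largest n with C(n, 8) < 18014398509481984 is n = 408 (where E[X] = 17773458424095231/18014398509481984 ≈ 0.987). Hence R_4(8) > 408, i.e. R_4(8) ≥ 409.

Largest n = 408; hence R_4(8) > 408.


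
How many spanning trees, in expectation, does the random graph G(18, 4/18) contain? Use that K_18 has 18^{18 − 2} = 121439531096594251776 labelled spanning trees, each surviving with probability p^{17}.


K_18 has 18^{18 − 2} = 121439531096594251776 labelled spanning trees.
For each such spanning tree H, let X_H = 1 if all 17 edges of H are present in G. Then P[X_H = 1] = p^{17} = (2/9)^{17} = 131072/16677181699666569.
Summing the indicators: E[X] = Σ_H E[X_H] = 121439531096594251776 · p^{17} = 121439531096594251776 · 131072/16677181699666569 = 8589934592/9.
Numerically: E[X] ≈ 9.5444e+08.

E[X] = 121439531096594251776 · (2/9)^{17} = 8589934592/9 ≈ 9.5444e+08.


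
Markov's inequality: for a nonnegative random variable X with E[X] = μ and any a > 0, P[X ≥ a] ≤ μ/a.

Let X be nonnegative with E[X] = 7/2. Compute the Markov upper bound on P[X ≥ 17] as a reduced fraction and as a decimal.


μ = E[X] = 7/2, a = 17.
Markov: P[X ≥ 17] ≤ μ/a = (7/2)/17 = 7/34.
Numerically: ≈ 0.2059.
(Since a = 17 > μ = 3.5000, the bound 7/34 is < 1 and informative.)

P[X ≥ 17] ≤ 7/34 ≈ 0.2059.


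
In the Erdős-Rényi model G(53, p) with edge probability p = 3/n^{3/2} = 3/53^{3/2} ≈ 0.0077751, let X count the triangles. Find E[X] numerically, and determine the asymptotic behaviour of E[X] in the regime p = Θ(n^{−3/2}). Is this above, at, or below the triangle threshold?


Number of potential triangles: C(53, 3) = 23426.
Each occurs with probability p³ ≈ (0.0077751)³ ≈ 4.7002651e-07.
By linearity: E[X] = C(53, 3)·p³ ≈ 23426 · 4.7002651e-07 ≈ 0.01101.
Since α = 3/2 > 1, p = c/n^{3/2} = o(1/n) is below the triangle threshold p ~ 1/n. Asymptotically E[X] ~ (c³/6)·n^{3(1−α)} = (3³/6)·n^{-1.5} → 0, so by Markov's inequality G has no triangles w.h.p.

E[X] ≈ 0.01101; in regime p = Θ(1/n^{3/2}) E[X] tends to 0 (below the triangle threshold p ~ 1/n).


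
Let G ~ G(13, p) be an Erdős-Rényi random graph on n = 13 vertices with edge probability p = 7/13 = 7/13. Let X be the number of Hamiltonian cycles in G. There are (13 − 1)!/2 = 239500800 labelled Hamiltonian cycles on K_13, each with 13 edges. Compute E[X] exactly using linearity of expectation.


K_13 has (13 − 1)!/2 = 239500800 labelled Hamiltonian cycles.
For each such Hamiltonian cycle H, let X_H = 1 if all 13 edges of H are present in G. Then P[X_H = 1] = p^{13} = (7/13)^{13} = 96889010407/302875106592253.
By linearity of expectation: E[X] = Σ_H E[X_H] = 239500800 · p^{13} = 239500800 · 96889010407/302875106592253 = 23204995503684825600/302875106592253.
Numerically: E[X] ≈ 76616.

E[X] = 239500800 · (7/13)^{13} = 23204995503684825600/302875106592253 ≈ 76616.


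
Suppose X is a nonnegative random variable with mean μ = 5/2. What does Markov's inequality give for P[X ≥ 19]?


μ = E[X] = 5/2, a = 19.
Markov: P[X ≥ 19] ≤ μ/a = (5/2)/19 = 5/38.
Numerically: ≈ 0.1316.
(Since a = 19 > μ = 2.5000, the bound 5/38 is < 1 and informative.)

P[X ≥ 19] ≤ 5/38 ≈ 0.1316.


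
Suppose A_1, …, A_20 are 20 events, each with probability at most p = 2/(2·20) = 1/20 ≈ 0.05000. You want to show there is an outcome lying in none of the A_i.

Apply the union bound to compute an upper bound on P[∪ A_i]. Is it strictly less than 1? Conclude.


Union bound: P[∪_{i=1}^{20} A_i] ≤ Σ_i P[A_i] ≤ 20·p = 20·(1/20) = 1.
Numerically: 1 ≈ 1.00000.
Is 1 < 1? NO.
Since the bound 1 is ≥ 1, the union bound is uninformative here; it does NOT by itself certify existence.

20·p = 1 ≈ 1.00000; existence NOT certified by the union bound.


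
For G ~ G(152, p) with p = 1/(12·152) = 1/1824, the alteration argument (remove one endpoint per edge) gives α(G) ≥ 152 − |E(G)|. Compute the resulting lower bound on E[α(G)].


E[|E(G)|] = C(152, 2)·p = 11476 · (1/1824) = 151/24.
E[α(G)] ≥ n − E[|E(G)|] = 152 − 151/24 = 3497/24.
Numerically: ≈ 145.70833.
(This is only a lower bound; the true E[α(G)] may be larger.)

E[α(G)] ≥ 3497/24 ≈ 145.70833.


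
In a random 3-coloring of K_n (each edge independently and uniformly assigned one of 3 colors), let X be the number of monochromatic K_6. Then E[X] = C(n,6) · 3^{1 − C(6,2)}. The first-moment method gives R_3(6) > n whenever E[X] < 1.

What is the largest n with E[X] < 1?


We need C(n, 6) · 3^{1 − 15} < 1, i.e. C(n, 6) < 3^{15 − 1} = 4782969.
Check values of n near the boundary:
  n = 37: C(37, 6) = 2324784; 2324784 < 4782969? YES
  n = 38: C(38, 6) = 2760681; 2760681 < 4782969? YES
  n = 39: C(39, 6) = 3262623; 3262623 < 4782969? YES
  n = 40: C(40, 6) = 3838380; 3838380 < 4782969? YES
  n = 41: C(41, 6) = 4496388; 4496388 < 4782969? YES
  n = 42: C(42, 6) = 5245786; 5245786 < 4782969? NO
  n = 43: C(43, 6) = 6096454; 6096454 < 4782969? NO
The largest n with C(n, 6) < 4782969 is n = 41 (where E[X] = 1498796/1594323 ≈ 0.940083). Hence R_3(6) > 41, i.e. R_3(6) ≥ 42.

Largest n = 41; hence R_3(6) > 41.


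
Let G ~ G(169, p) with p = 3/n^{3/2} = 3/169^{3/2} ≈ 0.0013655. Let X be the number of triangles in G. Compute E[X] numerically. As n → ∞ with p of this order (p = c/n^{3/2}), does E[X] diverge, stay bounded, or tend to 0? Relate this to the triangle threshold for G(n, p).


Number of potential triangles: C(169, 3) = 790244.
Each occurs with probability p³ ≈ (0.0013655)³ ≈ 2.54608908e-09.
By linearity: E[X] = C(169, 3)·p³ ≈ 790244 · 2.54608908e-09 ≈ 0.002012.
Since α = 3/2 > 1, p = c/n^{3/2} = o(1/n) is below the triangle threshold p ~ 1/n. Asymptotically E[X] ~ (c³/6)·n^{3(1−α)} = (3³/6)·n^{-1.5} → 0, so by Markov's inequality G has no triangles w.h.p.

E[X] ≈ 0.002012; in regime p = Θ(1/n^{3/2}) E[X] tends to 0 (below the triangle threshold p ~ 1/n).


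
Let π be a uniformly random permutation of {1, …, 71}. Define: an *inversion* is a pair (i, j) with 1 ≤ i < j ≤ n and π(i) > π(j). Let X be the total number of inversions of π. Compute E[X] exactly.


Write X = Σ X_I over the C(71, 2) = 2485 pairs i < j, with X_I the indicator of one inversion.
There are 2485 indicators.
For each fixed pair i < j, the values π(i) and π(j) are two distinct elements of {1, …, 71} in uniformly random order; by symmetry P[π(i) > π(j)] = 1/2.
By linearity: E[X] = 2485 · (1/2) = C(71, 2) · (1/2) = 2485/2 = 2485/2 ≈ 1242.5000.

E[X] = 2485/2 = 1242.5000.


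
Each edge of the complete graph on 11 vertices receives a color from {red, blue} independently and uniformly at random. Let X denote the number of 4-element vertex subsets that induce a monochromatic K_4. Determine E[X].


Let X = Σ_S X_S over the C(11, 4) = 330 subsets S of size 4, where X_S = 1 if the K_4 on S is monochromatic.
For a fixed S, the K_4 on S has C(4, 2) = 6 edges. P[all 6 edges red] = (1/2)^6, and likewise for blue, so P[monochromatic] = 2·(1/2)^6 = 2^{1 − 6} = 1/32.
By linearity: E[X] = C(11, 4) · 2^{1 − 6} = 330 · 1/32 = 165/16.
Numerically: E[X] ≈ 10.31250.

E[X] = C(11,4)·2^(1−C(4,2)) = 165/16 ≈ 10.31250.


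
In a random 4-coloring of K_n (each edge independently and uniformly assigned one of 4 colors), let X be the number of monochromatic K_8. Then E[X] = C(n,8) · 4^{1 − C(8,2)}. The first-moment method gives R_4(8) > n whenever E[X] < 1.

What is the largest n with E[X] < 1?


We need C(n, 8) · 4^{1 − 28} < 1, i.e. C(n, 8) < 4^{28 − 1} = 18014398509481984.
Check values of n near the boundary:
  n = 402: C(402, 8) = 15770615726749950; 15770615726749950 < 18014398509481984? YES
  n = 403: C(403, 8) = 16090020602228430; 16090020602228430 < 18014398509481984? YES
  n = 404: C(404, 8) = 16415071523485570; 16415071523485570 < 18014398509481984? YES
  n = 405: C(405, 8) = 16745853821188050; 16745853821188050 < 18014398509481984? YES
  n = 406: C(406, 8) = 17082453897995850; 17082453897995850 < 18014398509481984? YES
  n = 407: C(407, 8) = 17424959239309050; 17424959239309050 < 18014398509481984? YES
  n = 408: C(408, 8) = 17773458424095231; 17773458424095231 < 18014398509481984? YES
  n = 409: C(409, 8) = 18128041135797879; 18128041135797879 < 18014398509481984? NO
  n = 410: C(410, 8) = 18488798173326195; 18488798173326195 < 18014398509481984? NO
  n = 411: C(411, 8) = 18855821462126715; 18855821462126715 < 18014398509481984? NO
The largest n with C(n, 8) < 18014398509481984 is n = 408 (where E[X] = 17773458424095231/18014398509481984 ≈ 0.9866251). Hence R_4(8) > 408, i.e. R_4(8) ≥ 409.

Largest n = 408; hence R_4(8) > 408.


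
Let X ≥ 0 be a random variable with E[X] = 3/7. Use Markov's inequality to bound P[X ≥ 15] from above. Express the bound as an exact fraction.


μ = E[X] = 3/7, a = 15.
Markov: P[X ≥ 15] ≤ μ/a = (3/7)/15 = 1/35.
Numerically: ≈ 0.0286.
(Since a = 15 > μ = 0.4286, the bound 1/35 is < 1 and informative.)

P[X ≥ 15] ≤ 1/35 ≈ 0.0286.


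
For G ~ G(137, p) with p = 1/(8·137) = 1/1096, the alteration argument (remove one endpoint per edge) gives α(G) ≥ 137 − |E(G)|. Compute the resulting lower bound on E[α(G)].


E[|E(G)|] = C(137, 2)·p = 9316 · (1/1096) = 17/2.
E[α(G)] ≥ n − E[|E(G)|] = 137 − 17/2 = 257/2.
Numerically: ≈ 128.500000.
(This is only a lower bound; the true E[α(G)] may be larger.)

E[α(G)] ≥ 257/2 ≈ 128.500000.


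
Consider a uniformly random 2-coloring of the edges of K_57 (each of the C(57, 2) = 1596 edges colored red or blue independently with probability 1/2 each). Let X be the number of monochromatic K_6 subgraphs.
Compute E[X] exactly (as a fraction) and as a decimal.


Let X = Σ_S X_S over the C(57, 6) = 36288252 subsets S of size 6, where X_S = 1 if the K_6 on S is monochromatic.
For a fixed S, the K_6 on S has C(6, 2) = 15 edges. P[all 15 edges red] = (1/2)^15, and likewise for blue, so P[monochromatic] = 2·(1/2)^15 = 2^{1 − 15} = 1/16384.
By linearity of expectation: E[X] = C(57, 6) · 2^{1 − 15} = 36288252 · 1/16384 = 9072063/4096.
Numerically: E[X] ≈ 2214.859131.

E[X] = C(57,6)·2^(1−C(6,2)) = 9072063/4096 ≈ 2214.859131.


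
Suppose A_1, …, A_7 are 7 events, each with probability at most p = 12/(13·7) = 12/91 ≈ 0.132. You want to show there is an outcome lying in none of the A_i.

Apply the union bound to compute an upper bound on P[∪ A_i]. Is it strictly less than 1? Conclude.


Union bound: P[∪_{i=1}^{7} A_i] ≤ Σ_i P[A_i] ≤ 7·p = 7·(12/91) = 12/13.
Numerically: 12/13 ≈ 0.923.
Is 12/13 < 1? YES.
Since P[∪ A_i] ≤ 12/13 < 1, the complement has P[∩ A_i^c] ≥ 1 − 12/13 = 1/13 > 0, so some outcome avoids every A_i.

7·p = 12/13 ≈ 0.923; existence CERTIFIED by the union bound.


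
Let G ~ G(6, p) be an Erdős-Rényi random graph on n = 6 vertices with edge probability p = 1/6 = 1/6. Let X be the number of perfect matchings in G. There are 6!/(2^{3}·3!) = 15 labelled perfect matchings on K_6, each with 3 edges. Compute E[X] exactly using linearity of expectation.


K_6 has 6!/(2^{3}·3!) = 15 labelled perfect matchings.
For each such perfect matching H, let X_H = 1 if all 3 edges of H are present in G. Then P[X_H = 1] = p^{3} = (1/6)^{3} = 1/216.
Summing the indicators: E[X] = Σ_H E[X_H] = 15 · p^{3} = 15 · 1/216 = 5/72.
Numerically: E[X] ≈ 0.0694444.

E[X] = 15 · (1/6)^{3} = 5/72 ≈ 0.0694444.


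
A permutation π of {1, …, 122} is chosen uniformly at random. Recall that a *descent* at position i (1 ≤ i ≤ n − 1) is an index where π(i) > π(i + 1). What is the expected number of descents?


Write X = Σ X_I over i = 1, …, 121, with X_I the indicator of one descent.
There are 121 indicators.
For each fixed i, the pair (π(i), π(i+1)) is a uniformly random ordered pair of distinct values from {1, …, 122}; by symmetry P[π(i) > π(i+1)] = 1/2.
By linearity: E[X] = 121 · (1/2) = (122 − 1) · (1/2) = 121/2 ≈ 60.5000.

E[X] = 121/2 = 60.5000.


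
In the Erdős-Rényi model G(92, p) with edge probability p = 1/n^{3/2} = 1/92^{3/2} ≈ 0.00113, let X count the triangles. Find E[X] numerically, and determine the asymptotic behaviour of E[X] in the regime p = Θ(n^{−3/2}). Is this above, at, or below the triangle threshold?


Number of potential triangles: C(92, 3) = 125580.
Each occurs with probability p³ ≈ (0.00113)³ ≈ 1.45531e-09.
By linearity: E[X] = C(92, 3)·p³ ≈ 125580 · 1.45531e-09 ≈ 0.000.
Since α = 3/2 > 1, p = c/n^{3/2} = o(1/n) is below the triangle threshold p ~ 1/n. Asymptotically E[X] ~ (c³/6)·n^{3(1−α)} = (1³/6)·n^{-1.5} → 0, so by Markov's inequality G has no triangles w.h.p.

E[X] ≈ 0.000; in regime p = Θ(1/n^{3/2}) E[X] tends to 0 (below the triangle threshold p ~ 1/n).
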